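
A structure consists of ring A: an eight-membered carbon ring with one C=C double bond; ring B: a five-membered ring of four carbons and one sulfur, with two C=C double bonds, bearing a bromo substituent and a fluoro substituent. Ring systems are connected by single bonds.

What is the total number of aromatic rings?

Ring A has six sp³ carbons, so it is not fully conjugated — not aromatic (cyclooctene).
Ring B has a continuous p-orbital overlap around the ring; 2 ring double bonds (4 π electrons) plus a heteroatom lone pair (2) give 6 π electrons. That satisfies 4n+2 with n=1, so ring B is aromatic (thiophene).
Aromatic: B. Total: 1.

1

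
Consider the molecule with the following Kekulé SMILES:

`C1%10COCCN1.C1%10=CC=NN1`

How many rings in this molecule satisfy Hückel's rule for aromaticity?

1

The SMILES encodes a six-membered saturated ring with an oxygen and an N–H nitrogen at positions 1 and 4; a five-membered ring with two adjacent nitrogens (one bearing H, one in a double bond) and two double bonds.
The 6-membered ring with one oxygen and one N–H (1,4) has only sp³ atoms, so it is not fully conjugated — not aromatic (morpholine).
The 5-membered ring with two adjacent nitrogens (one N–H, one =N–) is planar and fully conjugated; 2 ring double bonds (4 π electrons) plus a heteroatom lone pair (2) give 6 π electrons. 6 = 4(1)+2, so it is aromatic (pyrazole).
1 of the 2 rings is aromatic. Total: 1.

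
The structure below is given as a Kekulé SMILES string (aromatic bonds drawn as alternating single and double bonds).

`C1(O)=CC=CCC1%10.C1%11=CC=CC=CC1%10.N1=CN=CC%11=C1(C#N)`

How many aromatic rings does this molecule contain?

1

The SMILES encodes a six-membered carbon ring with two conjugated C=C double bonds and two sp³ carbons; a seven-membered carbon ring with three C=C double bonds and one sp³ carbon; a six-membered ring with nitrogens at positions 1 and 3 and three alternating double bonds.
The 6-membered ring has two sp³ carbons, so it is not fully conjugated — not aromatic (1,3-cyclohexadiene).
The 7-membered ring has one sp³ carbon, so it is not fully conjugated — not aromatic (cycloheptatriene).
The 6-membered ring with two nitrogens (1,3) is planar and fully conjugated; 3 ring double bonds give 6 π electrons. 6 = 4(1)+2, so it is aromatic (pyrimidine).
1 of the 3 rings is aromatic. Total: 1.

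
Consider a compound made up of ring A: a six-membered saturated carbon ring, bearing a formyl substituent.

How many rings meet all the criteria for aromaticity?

Ring A has only sp³ atoms, so it is not fully conjugated — not aromatic (cyclohexane).

0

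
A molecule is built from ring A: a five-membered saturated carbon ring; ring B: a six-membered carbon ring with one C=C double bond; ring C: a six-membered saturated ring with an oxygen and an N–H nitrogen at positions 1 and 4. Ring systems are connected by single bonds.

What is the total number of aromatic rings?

Ring A has only sp³ atoms, so it is not fully conjugated — not aromatic (cyclopentane).
Ring B has four sp³ carbons, so it is not fully conjugated — not aromatic (cyclohexene).
Ring C has only sp³ atoms, so it is not fully conjugated — not aromatic (morpholine).
No ring is aromatic. Total: 0.

0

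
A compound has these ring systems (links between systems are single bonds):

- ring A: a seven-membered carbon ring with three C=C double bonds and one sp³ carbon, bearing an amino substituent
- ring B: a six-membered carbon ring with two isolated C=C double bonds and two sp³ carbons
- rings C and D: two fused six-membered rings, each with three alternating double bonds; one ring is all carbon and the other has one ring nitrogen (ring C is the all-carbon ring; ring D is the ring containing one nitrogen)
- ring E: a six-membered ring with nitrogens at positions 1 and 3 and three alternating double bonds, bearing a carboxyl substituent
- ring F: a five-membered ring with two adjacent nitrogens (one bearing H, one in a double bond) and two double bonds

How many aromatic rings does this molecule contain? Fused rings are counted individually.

4

Ring A has one sp³ carbon, so it is not fully conjugated — not aromatic (cycloheptatriene).
Ring B has two sp³ carbons, so it is not fully conjugated — not aromatic (1,4-cyclohexadiene).
Rings C and D form a fused bicyclic system (with one nitrogen) with 10 sp² atoms and 10 π electrons from ring double bonds. 10 = 4(2)+2, so the system is aromatic and both rings count as aromatic (quinoline).
Ring E is planar and fully conjugated; 3 ring double bonds give 6 π electrons. Since 6 = 4n+2 (n=1), ring E is aromatic (pyrimidine).
Ring F is fully conjugated (every ring atom contributes a p orbital); 2 ring double bonds (4 π electrons) plus a heteroatom lone pair (2) give 6 π electrons. That satisfies 4n+2 with n=1, so ring F is aromatic (pyrazole).
Aromatic: C, D, E, F. Total: 4.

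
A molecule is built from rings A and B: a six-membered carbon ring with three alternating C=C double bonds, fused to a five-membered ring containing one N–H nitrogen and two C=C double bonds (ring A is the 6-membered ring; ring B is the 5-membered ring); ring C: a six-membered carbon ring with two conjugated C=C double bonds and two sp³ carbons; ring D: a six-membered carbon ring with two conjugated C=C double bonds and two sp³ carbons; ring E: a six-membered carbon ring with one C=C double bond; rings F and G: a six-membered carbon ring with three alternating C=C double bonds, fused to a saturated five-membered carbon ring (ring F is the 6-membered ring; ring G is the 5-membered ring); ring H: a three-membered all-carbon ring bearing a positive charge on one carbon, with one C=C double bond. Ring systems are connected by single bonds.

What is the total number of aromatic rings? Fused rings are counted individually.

Rings A and B form a fused bicyclic system (with one N–H) with 9 sp² atoms and 10 π electrons from ring double bonds plus a heteroatom lone pair. 10 = 4(2)+2, so the system is aromatic and both rings count as aromatic (indole).
Ring C has two sp³ carbons, so it is not fully conjugated — not aromatic (1,3-cyclohexadiene).
Ring D has two sp³ carbons, so it is not fully conjugated — not aromatic (1,3-cyclohexadiene).
Ring E has four sp³ carbons, so it is not fully conjugated — not aromatic (cyclohexene).
Ring F is planar and fully conjugated; 3 ring double bonds give 6 π electrons. Since 6 = 4n+2 (n=1), ring F is aromatic (benzene ring).
Ring G has three sp³ carbons, so it is not fully conjugated — not aromatic (cyclopentane ring).
Ring H is fully conjugated (every ring atom contributes a p orbital); 1 ring double bond (2 π electrons) plus the carbocation's empty p orbital (0, but keeps the ring conjugated) give 2 π electrons. 2 = 4(0)+2, so ring H is aromatic (cyclopropenyl cation).
Aromatic: A, B, F, H. Total: 4.

4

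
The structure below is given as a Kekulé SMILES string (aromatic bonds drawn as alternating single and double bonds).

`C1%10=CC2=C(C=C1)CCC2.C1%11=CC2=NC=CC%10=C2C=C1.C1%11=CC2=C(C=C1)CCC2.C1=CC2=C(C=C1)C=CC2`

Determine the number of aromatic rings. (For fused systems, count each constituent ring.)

The SMILES encodes a six-membered carbon ring with three alternating C=C double bonds, fused to a saturated five-membered carbon ring; two fused six-membered rings, each with three alternating double bonds; one ring is all carbon and the other has one ring nitrogen; a six-membered carbon ring with three alternating C=C double bonds, fused to a saturated five-membered carbon ring; a six-membered carbon ring with three alternating C=C double bonds, fused to a five-membered carbon ring containing one C=C double bond and one sp³ carbon.
The 6-membered ring has a continuous p-orbital overlap around the ring; 3 ring double bonds give 6 π electrons. Since 6 = 4n+2 (n=1), it is aromatic (benzene ring).
The 5-membered ring has three sp³ carbons, so it is not fully conjugated — not aromatic (cyclopentane ring).
The fused 6/6-membered bicyclic (with one nitrogen) is a single π system with 10 sp² atoms and 10 π electrons from ring double bonds. 10 = 4(2)+2, so the system is aromatic and both rings count as aromatic (quinoline).
The second 6-membered ring is fully conjugated (every ring atom contributes a p orbital); 3 ring double bonds give 6 π electrons. Since 6 = 4n+2 (n=1), it is aromatic (benzene ring).
The second 5-membered ring has three sp³ carbons, so it is not fully conjugated — not aromatic (cyclopentane ring).
The third 6-membered ring has a continuous p-orbital overlap around the ring; 3 ring double bonds give 6 π electrons. Since 6 = 4n+2 (n=1), it is aromatic (benzene ring).
The third 5-membered ring has one sp³ carbon, so it is not fully conjugated — not aromatic (cyclopentene ring).
5 of the 8 rings are aromatic. Total: 5.

5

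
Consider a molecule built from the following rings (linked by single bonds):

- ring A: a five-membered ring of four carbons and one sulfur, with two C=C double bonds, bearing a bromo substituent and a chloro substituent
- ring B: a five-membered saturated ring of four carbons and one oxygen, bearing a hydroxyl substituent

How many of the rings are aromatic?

1

Ring A has a continuous p-orbital overlap around the ring; 2 ring double bonds (4 π electrons) plus a heteroatom lone pair (2) give 6 π electrons. That satisfies 4n+2 with n=1, so ring A is aromatic (thiophene).
Ring B has only sp³ atoms, so it is not fully conjugated — not aromatic (tetrahydrofuran).
Aromatic: A. Total: 1.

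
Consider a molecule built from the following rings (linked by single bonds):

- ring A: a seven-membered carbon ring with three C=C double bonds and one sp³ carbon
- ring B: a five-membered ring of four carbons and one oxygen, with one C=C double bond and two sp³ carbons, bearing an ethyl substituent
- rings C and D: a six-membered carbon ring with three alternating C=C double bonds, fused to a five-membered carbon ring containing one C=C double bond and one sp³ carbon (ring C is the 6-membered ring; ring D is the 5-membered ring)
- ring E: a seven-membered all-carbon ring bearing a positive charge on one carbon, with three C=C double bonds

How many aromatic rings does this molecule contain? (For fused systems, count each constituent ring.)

2

Ring A has one sp³ carbon, so it is not fully conjugated — not aromatic (cycloheptatriene).
Ring B has two sp³ carbons, so it is not fully conjugated — not aromatic (2,3-dihydrofuran).
Ring C has a continuous p-orbital overlap around the ring; 3 ring double bonds give 6 π electrons. 6 = 4(1)+2, so ring C is aromatic (benzene ring).
Ring D has one sp³ carbon, so it is not fully conjugated — not aromatic (cyclopentene ring).
Ring E is fully conjugated (every ring atom contributes a p orbital); 3 ring double bonds (6 π electrons) plus the carbocation's empty p orbital (0, but keeps the ring conjugated) give 6 π electrons. Since 6 = 4n+2 (n=1), ring E is aromatic (tropylium cation).
Aromatic: C, E. Total: 2.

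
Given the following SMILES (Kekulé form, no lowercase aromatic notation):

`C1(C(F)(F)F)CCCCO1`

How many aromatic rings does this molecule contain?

0

The SMILES encodes a six-membered saturated ring of five carbons and one oxygen.
The 6-membered ring with one oxygen has only sp³ atoms, so it is not fully conjugated — not aromatic (tetrahydropyran).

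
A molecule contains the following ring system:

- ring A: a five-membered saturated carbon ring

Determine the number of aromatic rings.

Ring A has only sp³ atoms, so it is not fully conjugated — not aromatic (cyclopentane).

0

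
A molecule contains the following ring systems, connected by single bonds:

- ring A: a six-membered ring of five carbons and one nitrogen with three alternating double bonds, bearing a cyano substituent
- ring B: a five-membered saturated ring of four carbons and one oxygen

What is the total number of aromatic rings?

1

Ring A has a continuous p-orbital overlap around the ring; 3 ring double bonds give 6 π electrons. That satisfies 4n+2 with n=1, so ring A is aromatic (pyridine).
Ring B has only sp³ atoms, so it is not fully conjugated — not aromatic (tetrahydrofuran).
Aromatic: A. Total: 1.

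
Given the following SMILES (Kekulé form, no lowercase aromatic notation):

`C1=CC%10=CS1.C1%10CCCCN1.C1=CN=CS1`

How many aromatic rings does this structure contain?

The SMILES encodes a five-membered ring of four carbons and one sulfur, with two C=C double bonds; a six-membered saturated ring of five carbons and one N–H nitrogen; a five-membered ring with a sulfur at position 1 and a nitrogen at position 3 (in a C=N bond), with two double bonds.
The 5-membered ring with one sulfur has a continuous p-orbital overlap around the ring; 2 ring double bonds (4 π electrons) plus a heteroatom lone pair (2) give 6 π electrons. Since 6 = 4n+2 (n=1), it is aromatic (thiophene).
The 6-membered ring with one N–H has only sp³ atoms, so it is not fully conjugated — not aromatic (piperidine).
The 5-membered ring with one sulfur and one =N– is planar and fully conjugated; 2 ring double bonds (4 π electrons) plus a heteroatom lone pair (2) give 6 π electrons. Since 6 = 4n+2 (n=1), it is aromatic (thiazole).
2 of the 3 rings are aromatic. Total: 2.

2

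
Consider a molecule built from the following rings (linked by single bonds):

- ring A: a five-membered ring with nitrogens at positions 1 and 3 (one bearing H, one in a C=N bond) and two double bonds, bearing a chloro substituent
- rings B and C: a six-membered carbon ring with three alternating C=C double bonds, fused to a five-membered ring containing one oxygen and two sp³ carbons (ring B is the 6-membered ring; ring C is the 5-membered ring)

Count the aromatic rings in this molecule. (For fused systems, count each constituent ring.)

2

Ring A is fully conjugated (every ring atom contributes a p orbital); 2 ring double bonds (4 π electrons) plus a heteroatom lone pair (2) give 6 π electrons. Since 6 = 4n+2 (n=1), ring A is aromatic (imidazole).
Ring B has a continuous p-orbital overlap around the ring; 3 ring double bonds give 6 π electrons. 6 = 4(1)+2, so ring B is aromatic (benzene ring).
Ring C has two sp³ carbons, so it is not fully conjugated — not aromatic (oxolane ring).
Aromatic: A, B. Total: 2.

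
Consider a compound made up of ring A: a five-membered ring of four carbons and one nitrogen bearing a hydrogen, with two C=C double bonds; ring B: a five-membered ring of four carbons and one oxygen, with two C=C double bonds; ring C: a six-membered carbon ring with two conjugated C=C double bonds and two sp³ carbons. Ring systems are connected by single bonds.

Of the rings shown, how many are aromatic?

2

Ring A is planar and fully conjugated; 2 ring double bonds (4 π electrons) plus a heteroatom lone pair (2) give 6 π electrons. 6 = 4(1)+2, so ring A is aromatic (pyrrole).
Ring B is fully conjugated (every ring atom contributes a p orbital); 2 ring double bonds (4 π electrons) plus a heteroatom lone pair (2) give 6 π electrons. Since 6 = 4n+2 (n=1), ring B is aromatic (furan).
Ring C has two sp³ carbons, so it is not fully conjugated — not aromatic (1,3-cyclohexadiene).
Aromatic: A, B. Total: 2.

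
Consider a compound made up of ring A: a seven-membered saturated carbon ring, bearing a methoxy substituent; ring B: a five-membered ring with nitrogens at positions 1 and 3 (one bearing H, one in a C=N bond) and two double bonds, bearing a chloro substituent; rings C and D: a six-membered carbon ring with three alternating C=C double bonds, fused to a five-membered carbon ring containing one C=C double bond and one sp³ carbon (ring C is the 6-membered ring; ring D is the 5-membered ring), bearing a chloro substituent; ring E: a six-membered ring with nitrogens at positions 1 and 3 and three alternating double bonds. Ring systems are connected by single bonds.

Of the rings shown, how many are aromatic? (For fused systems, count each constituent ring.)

Ring A has only sp³ atoms, so it is not fully conjugated — not aromatic (cycloheptane).
Ring B has a continuous p-orbital overlap around the ring; 2 ring double bonds (4 π electrons) plus a heteroatom lone pair (2) give 6 π electrons. 6 = 4(1)+2, so ring B is aromatic (imidazole).
Ring C has a continuous p-orbital overlap around the ring; 3 ring double bonds give 6 π electrons. That satisfies 4n+2 with n=1, so ring C is aromatic (benzene ring).
Ring D has one sp³ carbon, so it is not fully conjugated — not aromatic (cyclopentene ring).
Ring E is fully conjugated (every ring atom contributes a p orbital); 3 ring double bonds give 6 π electrons. That satisfies 4n+2 with n=1, so ring E is aromatic (pyrimidine).
Aromatic: B, C, E. Total: 3.

3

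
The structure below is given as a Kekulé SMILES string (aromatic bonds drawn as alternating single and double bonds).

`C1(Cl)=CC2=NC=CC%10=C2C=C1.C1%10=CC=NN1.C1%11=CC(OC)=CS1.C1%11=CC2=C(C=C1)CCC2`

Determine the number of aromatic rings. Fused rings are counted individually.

5

The SMILES encodes two fused six-membered rings, each with three alternating double bonds; one ring is all carbon and the other has one ring nitrogen; a five-membered ring with two adjacent nitrogens (one bearing H, one in a double bond) and two double bonds; a five-membered ring of four carbons and one sulfur, with two C=C double bonds; a six-membered carbon ring with three alternating C=C double bonds, fused to a saturated five-membered carbon ring.
The fused 6/6-membered bicyclic (with one nitrogen) is a single π system with 10 sp² atoms and 10 π electrons from ring double bonds. 10 = 4(2)+2, so the system is aromatic and both rings count as aromatic (quinoline).
The 5-membered ring with two adjacent nitrogens (one N–H, one =N–) is planar and fully conjugated; 2 ring double bonds (4 π electrons) plus a heteroatom lone pair (2) give 6 π electrons. That satisfies 4n+2 with n=1, so it is aromatic (pyrazole).
The 5-membered ring with one sulfur is planar and fully conjugated; 2 ring double bonds (4 π electrons) plus a heteroatom lone pair (2) give 6 π electrons. That satisfies 4n+2 with n=1, so it is aromatic (thiophene).
The 6-membered ring has a continuous p-orbital overlap around the ring; 3 ring double bonds give 6 π electrons. Since 6 = 4n+2 (n=1), it is aromatic (benzene ring).
The 5-membered ring has three sp³ carbons, so it is not fully conjugated — not aromatic (cyclopentane ring).
5 of the 6 rings are aromatic. Total: 5.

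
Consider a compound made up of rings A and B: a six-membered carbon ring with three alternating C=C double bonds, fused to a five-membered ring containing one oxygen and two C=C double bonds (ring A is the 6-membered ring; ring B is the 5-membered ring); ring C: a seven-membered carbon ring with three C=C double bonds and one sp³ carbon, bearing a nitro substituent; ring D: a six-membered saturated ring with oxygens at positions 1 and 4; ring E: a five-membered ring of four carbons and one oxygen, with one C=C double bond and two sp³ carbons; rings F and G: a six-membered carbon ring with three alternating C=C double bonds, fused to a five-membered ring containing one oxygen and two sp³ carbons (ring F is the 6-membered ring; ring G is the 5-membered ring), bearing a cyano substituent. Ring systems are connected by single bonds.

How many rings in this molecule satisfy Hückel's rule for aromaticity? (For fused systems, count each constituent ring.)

Rings A and B form a fused bicyclic system (with one oxygen) with 9 sp² atoms and 10 π electrons from ring double bonds plus a heteroatom lone pair. 10 = 4(2)+2, so the system is aromatic and both rings count as aromatic (benzofuran).
Ring C has one sp³ carbon, so it is not fully conjugated — not aromatic (cycloheptatriene).
Ring D has only sp³ atoms, so it is not fully conjugated — not aromatic (1,4-dioxane).
Ring E has two sp³ carbons, so it is not fully conjugated — not aromatic (2,3-dihydrofuran).
Ring F has a continuous p-orbital overlap around the ring; 3 ring double bonds give 6 π electrons. That satisfies 4n+2 with n=1, so ring F is aromatic (benzene ring).
Ring G has two sp³ carbons, so it is not fully conjugated — not aromatic (oxolane ring).
Aromatic: A, B, F. Total: 3.

3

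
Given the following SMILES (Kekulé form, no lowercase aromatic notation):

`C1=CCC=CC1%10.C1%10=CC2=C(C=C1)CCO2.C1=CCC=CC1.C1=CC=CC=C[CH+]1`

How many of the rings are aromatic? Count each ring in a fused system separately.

The SMILES encodes a six-membered carbon ring with two isolated C=C double bonds and two sp³ carbons; a six-membered carbon ring with three alternating C=C double bonds, fused to a five-membered ring containing one oxygen and two sp³ carbons; a six-membered carbon ring with two isolated C=C double bonds and two sp³ carbons; a seven-membered all-carbon ring bearing a positive charge on one carbon, with three C=C double bonds.
The 6-membered ring has two sp³ carbons, so it is not fully conjugated — not aromatic (1,4-cyclohexadiene).
The second 6-membered ring is fully conjugated (every ring atom contributes a p orbital); 3 ring double bonds give 6 π electrons. Since 6 = 4n+2 (n=1), it is aromatic (benzene ring).
The 5-membered ring with one oxygen has two sp³ carbons, so it is not fully conjugated — not aromatic (oxolane ring).
The third 6-membered ring has two sp³ carbons, so it is not fully conjugated — not aromatic (1,4-cyclohexadiene).
The 7-membered ring is fully conjugated (every ring atom contributes a p orbital); 3 ring double bonds (6 π electrons) plus the carbocation's empty p orbital (0, but keeps the ring conjugated) give 6 π electrons. That satisfies 4n+2 with n=1, so it is aromatic (tropylium cation).
2 of the 5 rings are aromatic. Total: 2.

2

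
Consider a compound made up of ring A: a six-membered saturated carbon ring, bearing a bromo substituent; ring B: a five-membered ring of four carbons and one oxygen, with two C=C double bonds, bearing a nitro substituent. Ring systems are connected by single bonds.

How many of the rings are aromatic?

Ring A has only sp³ atoms, so it is not fully conjugated — not aromatic (cyclohexane).
Ring B is fully conjugated (every ring atom contributes a p orbital); 2 ring double bonds (4 π electrons) plus a heteroatom lone pair (2) give 6 π electrons. Since 6 = 4n+2 (n=1), ring B is aromatic (furan).
Aromatic: B. Total: 1.

1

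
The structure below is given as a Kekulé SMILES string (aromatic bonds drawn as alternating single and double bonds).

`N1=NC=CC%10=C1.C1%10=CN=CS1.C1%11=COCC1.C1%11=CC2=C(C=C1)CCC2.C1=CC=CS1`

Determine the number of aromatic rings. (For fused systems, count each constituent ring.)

The SMILES encodes a six-membered ring with two adjacent nitrogens and three alternating double bonds; a five-membered ring with a sulfur at position 1 and a nitrogen at position 3 (in a C=N bond), with two double bonds; a five-membered ring of four carbons and one oxygen, with one C=C double bond and two sp³ carbons; a six-membered carbon ring with three alternating C=C double bonds, fused to a saturated five-membered carbon ring; a five-membered ring of four carbons and one sulfur, with two C=C double bonds.
The 6-membered ring with two nitrogens (1,2) is planar and fully conjugated; 3 ring double bonds give 6 π electrons. Since 6 = 4n+2 (n=1), it is aromatic (pyridazine).
The 5-membered ring with one sulfur and one =N– has a continuous p-orbital overlap around the ring; 2 ring double bonds (4 π electrons) plus a heteroatom lone pair (2) give 6 π electrons. 6 = 4(1)+2, so it is aromatic (thiazole).
The 5-membered ring with one oxygen has two sp³ carbons, so it is not fully conjugated — not aromatic (2,3-dihydrofuran).
The 6-membered ring is planar and fully conjugated; 3 ring double bonds give 6 π electrons. Since 6 = 4n+2 (n=1), it is aromatic (benzene ring).
The 5-membered ring has three sp³ carbons, so it is not fully conjugated — not aromatic (cyclopentane ring).
The 5-membered ring with one sulfur is fully conjugated (every ring atom contributes a p orbital); 2 ring double bonds (4 π electrons) plus a heteroatom lone pair (2) give 6 π electrons. That satisfies 4n+2 with n=1, so it is aromatic (thiophene).
4 of the 6 rings are aromatic. Total: 4.

4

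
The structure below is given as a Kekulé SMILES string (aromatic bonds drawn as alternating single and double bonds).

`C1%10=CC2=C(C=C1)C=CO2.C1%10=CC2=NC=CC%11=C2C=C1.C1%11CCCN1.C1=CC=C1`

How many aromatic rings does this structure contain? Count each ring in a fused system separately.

The SMILES encodes a six-membered carbon ring with three alternating C=C double bonds, fused to a five-membered ring containing one oxygen and two C=C double bonds; two fused six-membered rings, each with three alternating double bonds; one ring is all carbon and the other has one ring nitrogen; a five-membered saturated ring of four carbons and one N–H nitrogen; a four-membered carbon ring with two alternating C=C double bonds.
The fused 6/5-membered bicyclic (with one oxygen) is a single π system with 9 sp² atoms and 10 π electrons from ring double bonds plus a heteroatom lone pair. 10 = 4(2)+2, so the system is aromatic and both rings count as aromatic (benzofuran).
The fused 6/6-membered bicyclic (with one nitrogen) is a single π system with 10 sp² atoms and 10 π electrons from ring double bonds. 10 = 4(2)+2, so the system is aromatic and both rings count as aromatic (quinoline).
The 5-membered ring with one N–H has only sp³ atoms, so it is not fully conjugated — not aromatic (pyrrolidine).
The 4-membered ring has only sp² ring atoms; a planar conformation would have a fully conjugated π system of 4 electrons. But 4 = 4(1), which is 4n not 4n+2, so it is not aromatic (cyclobutadiene) — cyclobutadiene is antiaromatic and distorts to a rectangle.
4 of the 6 rings are aromatic. Total: 4.

4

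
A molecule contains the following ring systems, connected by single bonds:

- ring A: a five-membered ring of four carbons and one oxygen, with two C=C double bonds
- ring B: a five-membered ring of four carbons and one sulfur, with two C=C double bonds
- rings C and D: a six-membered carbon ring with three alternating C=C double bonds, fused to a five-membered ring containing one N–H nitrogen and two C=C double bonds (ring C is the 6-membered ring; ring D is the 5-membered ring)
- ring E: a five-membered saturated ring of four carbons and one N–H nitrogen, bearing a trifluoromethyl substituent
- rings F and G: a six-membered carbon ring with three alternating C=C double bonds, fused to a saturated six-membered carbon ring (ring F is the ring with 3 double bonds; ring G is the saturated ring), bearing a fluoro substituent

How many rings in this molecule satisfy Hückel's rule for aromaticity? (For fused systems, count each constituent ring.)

5

Ring A is fully conjugated (every ring atom contributes a p orbital); 2 ring double bonds (4 π electrons) plus a heteroatom lone pair (2) give 6 π electrons. 6 = 4(1)+2, so ring A is aromatic (furan).
Ring B is fully conjugated (every ring atom contributes a p orbital); 2 ring double bonds (4 π electrons) plus a heteroatom lone pair (2) give 6 π electrons. 6 = 4(1)+2, so ring B is aromatic (thiophene).
Rings C and D form a fused bicyclic system (with one N–H) with 9 sp² atoms and 10 π electrons from ring double bonds plus a heteroatom lone pair. 10 = 4(2)+2, so the system is aromatic and both rings count as aromatic (indole).
Ring E has only sp³ atoms, so it is not fully conjugated — not aromatic (pyrrolidine).
Ring F is planar and fully conjugated; 3 ring double bonds give 6 π electrons. 6 = 4(1)+2, so ring F is aromatic (benzene ring).
Ring G has four sp³ carbons, so it is not fully conjugated — not aromatic (cyclohexane ring).
Aromatic: A, B, C, D, F. Total: 5.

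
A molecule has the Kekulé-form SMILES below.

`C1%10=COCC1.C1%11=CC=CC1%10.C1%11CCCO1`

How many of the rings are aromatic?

0

The SMILES encodes a five-membered ring of four carbons and one oxygen, with one C=C double bond and two sp³ carbons; a five-membered carbon ring with two conjugated C=C double bonds and one sp³ carbon; a five-membered saturated ring of four carbons and one oxygen.
The 5-membered ring with one oxygen has two sp³ carbons, so it is not fully conjugated — not aromatic (2,3-dihydrofuran).
The 5-membered ring has one sp³ carbon, so it is not fully conjugated — not aromatic (cyclopentadiene).
The second 5-membered ring with one oxygen has only sp³ atoms, so it is not fully conjugated — not aromatic (tetrahydrofuran).
None of the rings are aromatic. Total: 0.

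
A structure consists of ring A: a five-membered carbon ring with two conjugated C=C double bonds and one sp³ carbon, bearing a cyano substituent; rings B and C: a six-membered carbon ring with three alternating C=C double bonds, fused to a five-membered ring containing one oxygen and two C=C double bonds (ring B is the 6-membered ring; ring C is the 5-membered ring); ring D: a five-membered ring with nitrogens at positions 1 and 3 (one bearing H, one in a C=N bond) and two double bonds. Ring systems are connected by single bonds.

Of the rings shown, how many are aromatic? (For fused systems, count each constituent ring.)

3

Ring A has one sp³ carbon, so it is not fully conjugated — not aromatic (cyclopentadiene).
Rings B and C form a fused bicyclic system (with one oxygen) with 9 sp² atoms and 10 π electrons from ring double bonds plus a heteroatom lone pair. 10 = 4(2)+2, so the system is aromatic and both rings count as aromatic (benzofuran).
Ring D is planar and fully conjugated; 2 ring double bonds (4 π electrons) plus a heteroatom lone pair (2) give 6 π electrons. That satisfies 4n+2 with n=1, so ring D is aromatic (imidazole).
Aromatic: B, C, D. Total: 3.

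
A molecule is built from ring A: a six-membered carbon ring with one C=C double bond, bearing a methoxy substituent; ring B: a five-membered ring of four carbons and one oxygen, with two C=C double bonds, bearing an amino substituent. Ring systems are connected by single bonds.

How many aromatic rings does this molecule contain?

1

Ring A has four sp³ carbons, so it is not fully conjugated — not aromatic (cyclohexene).
Ring B is fully conjugated (every ring atom contributes a p orbital); 2 ring double bonds (4 π electrons) plus a heteroatom lone pair (2) give 6 π electrons. Since 6 = 4n+2 (n=1), ring B is aromatic (furan).
Aromatic: B. Total: 1.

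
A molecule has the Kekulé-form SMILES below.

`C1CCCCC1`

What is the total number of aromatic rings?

The SMILES encodes a six-membered saturated carbon ring.
The 6-membered ring has only sp³ atoms, so it is not fully conjugated — not aromatic (cyclohexane).

0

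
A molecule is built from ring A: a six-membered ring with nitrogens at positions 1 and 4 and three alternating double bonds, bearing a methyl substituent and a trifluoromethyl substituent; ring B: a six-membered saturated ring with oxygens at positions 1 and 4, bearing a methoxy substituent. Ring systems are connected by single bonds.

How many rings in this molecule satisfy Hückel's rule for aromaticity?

1

Ring A is fully conjugated (every ring atom contributes a p orbital); 3 ring double bonds give 6 π electrons. That satisfies 4n+2 with n=1, so ring A is aromatic (pyrazine).
Ring B has only sp³ atoms, so it is not fully conjugated — not aromatic (1,4-dioxane).
Aromatic: A. Total: 1.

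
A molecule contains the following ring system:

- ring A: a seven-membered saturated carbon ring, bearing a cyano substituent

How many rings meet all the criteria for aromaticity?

0

Ring A has only sp³ atoms, so it is not fully conjugated — not aromatic (cycloheptane).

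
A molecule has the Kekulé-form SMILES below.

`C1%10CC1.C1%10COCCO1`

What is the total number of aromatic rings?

The SMILES encodes a three-membered saturated carbon ring; a six-membered saturated ring with oxygens at positions 1 and 4.
The 3-membered ring has only sp³ atoms, so it is not fully conjugated — not aromatic (cyclopropane).
The 6-membered ring with two oxygens (1,4) has only sp³ atoms, so it is not fully conjugated — not aromatic (1,4-dioxane).
None of the rings are aromatic. Total: 0.

0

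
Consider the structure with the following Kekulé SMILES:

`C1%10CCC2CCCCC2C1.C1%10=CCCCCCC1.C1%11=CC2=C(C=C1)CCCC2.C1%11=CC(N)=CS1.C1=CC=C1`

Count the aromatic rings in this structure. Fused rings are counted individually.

2

The SMILES encodes two fused six-membered saturated carbon rings; an eight-membered carbon ring with one C=C double bond; a six-membered carbon ring with three alternating C=C double bonds, fused to a saturated six-membered carbon ring; a five-membered ring of four carbons and one sulfur, with two C=C double bonds; a four-membered carbon ring with two alternating C=C double bonds.
The 6-membered ring has only sp³ atoms, so it is not fully conjugated — not aromatic (cyclohexane ring).
The second 6-membered ring has only sp³ atoms, so it is not fully conjugated — not aromatic (cyclohexane ring).
The 8-membered ring has six sp³ carbons, so it is not fully conjugated — not aromatic (cyclooctene).
The third 6-membered ring has a continuous p-orbital overlap around the ring; 3 ring double bonds give 6 π electrons. Since 6 = 4n+2 (n=1), it is aromatic (benzene ring).
The fourth 6-membered ring has four sp³ carbons, so it is not fully conjugated — not aromatic (cyclohexane ring).
The 5-membered ring with one sulfur is planar and fully conjugated; 2 ring double bonds (4 π electrons) plus a heteroatom lone pair (2) give 6 π electrons. That satisfies 4n+2 with n=1, so it is aromatic (thiophene).
The 4-membered ring has only sp² ring atoms; a planar conformation would have a fully conjugated π system of 4 electrons. But 4 = 4(1), which is 4n not 4n+2, so it is not aromatic (cyclobutadiene) — cyclobutadiene is antiaromatic and distorts to a rectangle.
2 of the 7 rings are aromatic. Total: 2.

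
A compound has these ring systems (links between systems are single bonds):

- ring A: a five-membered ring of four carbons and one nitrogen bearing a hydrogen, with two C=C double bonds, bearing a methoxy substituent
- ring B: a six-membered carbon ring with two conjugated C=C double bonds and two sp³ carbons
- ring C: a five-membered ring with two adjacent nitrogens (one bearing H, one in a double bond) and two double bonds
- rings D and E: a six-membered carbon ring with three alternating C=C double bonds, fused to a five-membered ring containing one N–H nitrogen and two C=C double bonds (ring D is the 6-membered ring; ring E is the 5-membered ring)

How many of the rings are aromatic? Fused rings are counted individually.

Ring A has a continuous p-orbital overlap around the ring; 2 ring double bonds (4 π electrons) plus a heteroatom lone pair (2) give 6 π electrons. 6 = 4(1)+2, so ring A is aromatic (pyrrole).
Ring B has two sp³ carbons, so it is not fully conjugated — not aromatic (1,3-cyclohexadiene).
Ring C is fully conjugated (every ring atom contributes a p orbital); 2 ring double bonds (4 π electrons) plus a heteroatom lone pair (2) give 6 π electrons. That satisfies 4n+2 with n=1, so ring C is aromatic (pyrazole).
Rings D and E form a fused bicyclic system (with one N–H) with 9 sp² atoms and 10 π electrons from ring double bonds plus a heteroatom lone pair. 10 = 4(2)+2, so the system is aromatic and both rings count as aromatic (indole).
Aromatic: A, C, D, E. Total: 4.

4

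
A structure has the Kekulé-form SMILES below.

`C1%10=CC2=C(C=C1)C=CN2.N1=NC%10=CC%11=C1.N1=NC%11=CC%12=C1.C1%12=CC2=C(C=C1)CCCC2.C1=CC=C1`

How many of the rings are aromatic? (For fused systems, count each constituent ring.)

The SMILES encodes a six-membered carbon ring with three alternating C=C double bonds, fused to a five-membered ring containing one N–H nitrogen and two C=C double bonds; a six-membered ring with two adjacent nitrogens and three alternating double bonds; a six-membered ring with two adjacent nitrogens and three alternating double bonds; a six-membered carbon ring with three alternating C=C double bonds, fused to a saturated six-membered carbon ring; a four-membered carbon ring with two alternating C=C double bonds.
The fused 6/5-membered bicyclic (with one N–H) is a single π system with 9 sp² atoms and 10 π electrons from ring double bonds plus a heteroatom lone pair. 10 = 4(2)+2, so the system is aromatic and both rings count as aromatic (indole).
The 6-membered ring with two nitrogens (1,2) is fully conjugated (every ring atom contributes a p orbital); 3 ring double bonds give 6 π electrons. 6 = 4(1)+2, so it is aromatic (pyridazine).
The second 6-membered ring with two nitrogens (1,2) is planar and fully conjugated; 3 ring double bonds give 6 π electrons. 6 = 4(1)+2, so it is aromatic (pyridazine).
The 6-membered ring is planar and fully conjugated; 3 ring double bonds give 6 π electrons. That satisfies 4n+2 with n=1, so it is aromatic (benzene ring).
The second 6-membered ring has four sp³ carbons, so it is not fully conjugated — not aromatic (cyclohexane ring).
The 4-membered ring has only sp² ring atoms; a planar conformation would have a fully conjugated π system of 4 electrons. But 4 = 4(1), which is 4n not 4n+2, so it is not aromatic (cyclobutadiene) — cyclobutadiene is antiaromatic and distorts to a rectangle.
5 of the 7 rings are aromatic. Total: 5.

5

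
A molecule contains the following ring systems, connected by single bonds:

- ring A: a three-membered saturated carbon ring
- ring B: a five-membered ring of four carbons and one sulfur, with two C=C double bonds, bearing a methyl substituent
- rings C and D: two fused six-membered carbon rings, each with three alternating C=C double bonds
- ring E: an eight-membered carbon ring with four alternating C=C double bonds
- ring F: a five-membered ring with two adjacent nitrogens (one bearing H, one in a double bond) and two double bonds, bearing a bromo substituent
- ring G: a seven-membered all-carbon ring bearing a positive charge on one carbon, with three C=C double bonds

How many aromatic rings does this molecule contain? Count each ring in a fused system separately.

Ring A has only sp³ atoms, so it is not fully conjugated — not aromatic (cyclopropane).
Ring B has a continuous p-orbital overlap around the ring; 2 ring double bonds (4 π electrons) plus a heteroatom lone pair (2) give 6 π electrons. 6 = 4(1)+2, so ring B is aromatic (thiophene).
Rings C and D form a fused bicyclic system with 10 sp² atoms and 10 π electrons from ring double bonds. 10 = 4(2)+2, so the system is aromatic and both rings count as aromatic (naphthalene).
Ring E has only sp² ring atoms; a planar conformation would have a fully conjugated π system of 8 electrons. But 8 = 4(2), which is 4n not 4n+2, so ring E is not aromatic (cyclooctatetraene) — cyclooctatetraene distorts into a non-planar tub to avoid antiaromaticity.
Ring F is planar and fully conjugated; 2 ring double bonds (4 π electrons) plus a heteroatom lone pair (2) give 6 π electrons. 6 = 4(1)+2, so ring F is aromatic (pyrazole).
Ring G is fully conjugated (every ring atom contributes a p orbital); 3 ring double bonds (6 π electrons) plus the carbocation's empty p orbital (0, but keeps the ring conjugated) give 6 π electrons. Since 6 = 4n+2 (n=1), ring G is aromatic (tropylium cation).
Aromatic: B, C, D, F, G. Total: 5.

5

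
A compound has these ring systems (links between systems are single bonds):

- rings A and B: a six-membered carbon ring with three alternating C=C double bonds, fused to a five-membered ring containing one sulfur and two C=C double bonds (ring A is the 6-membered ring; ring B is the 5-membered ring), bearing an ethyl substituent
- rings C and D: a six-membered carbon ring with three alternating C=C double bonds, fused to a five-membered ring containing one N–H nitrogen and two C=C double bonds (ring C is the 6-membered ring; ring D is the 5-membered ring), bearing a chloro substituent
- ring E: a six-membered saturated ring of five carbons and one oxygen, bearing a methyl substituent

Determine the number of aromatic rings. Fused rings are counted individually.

Rings A and B form a fused bicyclic system (with one sulfur) with 9 sp² atoms and 10 π electrons from ring double bonds plus a heteroatom lone pair. 10 = 4(2)+2, so the system is aromatic and both rings count as aromatic (benzothiophene).
Rings C and D form a fused bicyclic system (with one N–H) with 9 sp² atoms and 10 π electrons from ring double bonds plus a heteroatom lone pair. 10 = 4(2)+2, so the system is aromatic and both rings count as aromatic (indole).
Ring E has only sp³ atoms, so it is not fully conjugated — not aromatic (tetrahydropyran).
Aromatic: A, B, C, D. Total: 4.

4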